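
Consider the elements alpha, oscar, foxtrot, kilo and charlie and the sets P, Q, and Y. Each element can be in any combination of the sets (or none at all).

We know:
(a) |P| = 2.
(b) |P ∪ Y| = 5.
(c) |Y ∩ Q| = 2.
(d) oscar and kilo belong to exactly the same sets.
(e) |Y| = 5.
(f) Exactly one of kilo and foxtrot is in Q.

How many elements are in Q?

2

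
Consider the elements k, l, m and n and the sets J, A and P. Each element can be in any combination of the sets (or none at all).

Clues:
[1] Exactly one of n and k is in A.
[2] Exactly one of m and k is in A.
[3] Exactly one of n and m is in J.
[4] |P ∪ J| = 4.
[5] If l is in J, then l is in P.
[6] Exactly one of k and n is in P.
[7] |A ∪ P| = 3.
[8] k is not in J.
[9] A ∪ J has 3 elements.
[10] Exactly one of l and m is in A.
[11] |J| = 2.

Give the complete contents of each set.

J = {l, n}; A = {k, l}; P = {k, l, m}

From (8): k ∉ J.
Suppose k ∉ A: no assignment then satisfies all the clues, so k ∈ A.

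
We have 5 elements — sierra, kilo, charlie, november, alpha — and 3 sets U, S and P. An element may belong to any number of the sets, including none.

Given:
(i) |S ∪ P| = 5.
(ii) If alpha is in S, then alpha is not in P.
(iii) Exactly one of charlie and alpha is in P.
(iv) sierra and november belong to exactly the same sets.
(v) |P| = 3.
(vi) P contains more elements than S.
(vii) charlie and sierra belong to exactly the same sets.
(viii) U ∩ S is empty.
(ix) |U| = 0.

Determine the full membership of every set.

U = {}; S = {alpha, kilo}; P = {charlie, november, sierra}

(ix): U already has 0, so the rest are out.
Suppose sierra ∈ S: no assignment then satisfies all the clues, so sierra ∉ S.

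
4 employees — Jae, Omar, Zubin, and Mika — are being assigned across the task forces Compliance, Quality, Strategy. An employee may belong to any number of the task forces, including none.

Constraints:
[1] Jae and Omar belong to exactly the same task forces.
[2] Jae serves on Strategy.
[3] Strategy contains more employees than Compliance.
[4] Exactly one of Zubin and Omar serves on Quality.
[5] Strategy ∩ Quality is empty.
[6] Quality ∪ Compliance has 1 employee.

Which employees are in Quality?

Quality = {Zubin}

From (2): Jae ∈ Strategy.
(1): Omar matches Jae: Omar ∈ Strategy.
(5) (disjoint): Jae ∉ Quality.
(5) (disjoint): Omar ∉ Quality.
(4) (exactly one): Zubin ∈ Quality.
(5) (disjoint): Zubin ∉ Strategy.
Suppose Mika ∈ Quality: no assignment then satisfies all the clues, so Mika ∉ Quality.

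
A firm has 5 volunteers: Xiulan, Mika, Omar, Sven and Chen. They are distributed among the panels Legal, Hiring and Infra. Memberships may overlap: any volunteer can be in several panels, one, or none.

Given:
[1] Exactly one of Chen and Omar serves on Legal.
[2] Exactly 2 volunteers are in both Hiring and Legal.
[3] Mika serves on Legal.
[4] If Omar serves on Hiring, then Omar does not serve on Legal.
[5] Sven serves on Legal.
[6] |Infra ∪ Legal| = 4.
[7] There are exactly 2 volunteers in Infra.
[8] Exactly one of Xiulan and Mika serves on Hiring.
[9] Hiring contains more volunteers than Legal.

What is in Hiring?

Hiring = {Chen, Omar, Sven, Xiulan}

From (3): Mika ∈ Legal.
From (5): Sven ∈ Legal.
Suppose Xiulan ∉ Hiring: no assignment then satisfies all the clues, so Xiulan ∈ Hiring.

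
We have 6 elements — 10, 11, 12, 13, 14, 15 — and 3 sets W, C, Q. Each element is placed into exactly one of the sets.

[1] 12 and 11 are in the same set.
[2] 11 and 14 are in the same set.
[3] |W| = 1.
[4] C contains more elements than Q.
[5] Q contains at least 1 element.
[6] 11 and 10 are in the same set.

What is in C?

C = {10, 11, 12, 14}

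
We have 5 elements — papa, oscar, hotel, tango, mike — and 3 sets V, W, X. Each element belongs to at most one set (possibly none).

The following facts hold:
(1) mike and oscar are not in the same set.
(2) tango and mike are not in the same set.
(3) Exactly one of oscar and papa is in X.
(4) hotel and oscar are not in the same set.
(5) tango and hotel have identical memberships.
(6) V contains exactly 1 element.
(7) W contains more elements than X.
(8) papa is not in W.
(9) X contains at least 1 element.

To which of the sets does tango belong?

tango: W

From (8): papa ∉ W.
Suppose tango ∈ V: no assignment then satisfies all the clues, so tango ∉ V.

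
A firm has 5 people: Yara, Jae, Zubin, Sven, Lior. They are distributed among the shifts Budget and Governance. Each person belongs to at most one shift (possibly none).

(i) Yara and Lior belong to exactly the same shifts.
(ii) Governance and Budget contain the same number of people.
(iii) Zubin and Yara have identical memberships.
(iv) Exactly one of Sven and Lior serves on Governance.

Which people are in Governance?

Governance = {Sven}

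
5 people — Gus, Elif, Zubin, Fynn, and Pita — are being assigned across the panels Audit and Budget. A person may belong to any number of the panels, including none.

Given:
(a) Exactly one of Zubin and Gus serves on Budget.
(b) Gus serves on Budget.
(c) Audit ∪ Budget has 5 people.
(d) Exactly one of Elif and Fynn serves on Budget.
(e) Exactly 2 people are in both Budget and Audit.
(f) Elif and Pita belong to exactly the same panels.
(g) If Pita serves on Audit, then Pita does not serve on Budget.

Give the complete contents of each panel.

Audit = {Elif, Fynn, Gus, Pita, Zubin}; Budget = {Fynn, Gus}

From (b): Gus ∈ Budget.
(a) (exactly one): Zubin ∉ Budget.
Suppose Gus ∉ Audit: no assignment then satisfies all the clues, so Gus ∈ Audit.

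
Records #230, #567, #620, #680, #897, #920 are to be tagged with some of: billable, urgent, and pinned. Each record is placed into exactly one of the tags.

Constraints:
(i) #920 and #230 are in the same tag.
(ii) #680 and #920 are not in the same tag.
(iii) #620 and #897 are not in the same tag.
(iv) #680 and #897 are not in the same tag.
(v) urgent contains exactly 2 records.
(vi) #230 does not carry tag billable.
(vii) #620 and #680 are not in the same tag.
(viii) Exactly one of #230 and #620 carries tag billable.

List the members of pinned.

pinned = {#230, #897, #920}

From (vi): #230 ∉ billable.
(i): #920 matches #230: #920 ∉ billable.
(viii) (exactly one): #620 ∈ billable.
(iii): #897 ∉ billable.
(vii): #680 ∉ billable.
Suppose #230 ∉ pinned: no assignment then satisfies all the clues, so #230 ∈ pinned.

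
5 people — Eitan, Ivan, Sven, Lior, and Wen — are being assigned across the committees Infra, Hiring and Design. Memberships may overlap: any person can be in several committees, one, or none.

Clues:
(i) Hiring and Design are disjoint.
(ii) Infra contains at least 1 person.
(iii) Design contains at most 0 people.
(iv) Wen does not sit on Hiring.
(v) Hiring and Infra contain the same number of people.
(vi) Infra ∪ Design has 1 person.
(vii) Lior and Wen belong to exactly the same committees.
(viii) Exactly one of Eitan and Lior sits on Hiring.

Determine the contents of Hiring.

Hiring = {Eitan}

From (iv): Wen ∉ Hiring.
(iii): Design already has 0, so the rest are out.
(vii): Lior matches Wen: Lior ∉ Hiring.
(viii) (exactly one): Eitan ∈ Hiring.
Suppose Ivan ∈ Hiring: no assignment then satisfies all the clues, so Ivan ∉ Hiring.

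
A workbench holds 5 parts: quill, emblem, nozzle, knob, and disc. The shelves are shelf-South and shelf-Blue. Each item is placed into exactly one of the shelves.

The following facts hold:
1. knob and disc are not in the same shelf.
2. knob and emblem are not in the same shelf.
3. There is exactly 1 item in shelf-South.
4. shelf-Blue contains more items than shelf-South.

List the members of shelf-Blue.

shelf-Blue = {disc, emblem, nozzle, quill}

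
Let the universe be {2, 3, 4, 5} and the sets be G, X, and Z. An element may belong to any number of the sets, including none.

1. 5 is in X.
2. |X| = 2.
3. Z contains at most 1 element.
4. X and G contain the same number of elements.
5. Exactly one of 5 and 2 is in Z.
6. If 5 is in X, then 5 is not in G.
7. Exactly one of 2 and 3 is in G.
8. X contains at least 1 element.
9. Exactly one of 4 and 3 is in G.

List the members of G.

G = {2, 4}

From (1): 5 ∈ X.
(6): 5 ∉ G.
Suppose 2 ∉ G: no assignment then satisfies all the clues, so 2 ∈ G.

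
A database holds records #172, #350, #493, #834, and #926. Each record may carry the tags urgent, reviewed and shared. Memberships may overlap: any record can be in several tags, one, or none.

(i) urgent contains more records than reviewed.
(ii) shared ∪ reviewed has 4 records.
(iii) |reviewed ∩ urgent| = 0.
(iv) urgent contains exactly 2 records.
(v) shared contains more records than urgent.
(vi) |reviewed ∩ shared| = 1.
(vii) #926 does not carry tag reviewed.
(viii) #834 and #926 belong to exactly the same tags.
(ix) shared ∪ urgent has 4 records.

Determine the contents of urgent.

urgent = {#834, #926}

From (vii): #926 ∉ reviewed.
(viii): #834 matches #926: #834 ∉ reviewed.
Suppose #172 ∈ urgent: no assignment then satisfies all the clues, so #172 ∉ urgent.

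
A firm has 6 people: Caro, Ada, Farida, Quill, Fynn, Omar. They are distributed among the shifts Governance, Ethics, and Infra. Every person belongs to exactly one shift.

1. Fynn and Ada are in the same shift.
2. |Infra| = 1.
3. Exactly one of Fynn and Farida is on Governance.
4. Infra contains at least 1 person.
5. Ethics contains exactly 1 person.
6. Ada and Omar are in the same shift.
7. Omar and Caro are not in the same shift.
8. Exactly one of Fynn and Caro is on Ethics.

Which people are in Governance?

Governance = {Ada, Fynn, Omar, Quill}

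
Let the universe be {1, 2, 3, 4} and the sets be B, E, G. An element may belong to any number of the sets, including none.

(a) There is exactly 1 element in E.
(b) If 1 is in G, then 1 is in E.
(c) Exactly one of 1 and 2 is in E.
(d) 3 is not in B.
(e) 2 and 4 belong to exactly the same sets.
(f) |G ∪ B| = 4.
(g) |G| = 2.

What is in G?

From (d): 3 ∉ B.
Suppose 1 ∉ G: no assignment then satisfies all the clues, so 1 ∈ G.

G = {1, 3}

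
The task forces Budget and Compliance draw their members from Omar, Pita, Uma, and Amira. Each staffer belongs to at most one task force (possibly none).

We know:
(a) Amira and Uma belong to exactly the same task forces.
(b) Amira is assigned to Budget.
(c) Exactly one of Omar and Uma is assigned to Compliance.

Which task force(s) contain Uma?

From (b): Amira ∈ Budget.
(a): Uma matches Amira: Uma ∈ Budget.
(c) (exactly one): Omar ∈ Compliance.

Uma: Budget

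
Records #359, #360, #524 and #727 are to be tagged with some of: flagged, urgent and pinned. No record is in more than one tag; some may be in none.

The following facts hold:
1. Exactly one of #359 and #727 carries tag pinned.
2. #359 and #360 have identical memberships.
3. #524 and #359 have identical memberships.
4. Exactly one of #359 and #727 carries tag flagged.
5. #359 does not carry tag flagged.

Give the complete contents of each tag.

flagged = {#727}; urgent = {}; pinned = {#359, #360, #524}

From (5): #359 ∉ flagged.
(2): #360 matches #359: #360 ∉ flagged.
(3): #524 matches #359: #524 ∉ flagged.
(4) (exactly one): #727 ∈ flagged.
(1) (exactly one): #359 ∈ pinned.
(2): #360 matches #359: #360 ∉ urgent.
(2): #360 matches #359: #360 ∈ pinned.
(3): #524 matches #359: #524 ∉ urgent.
(3): #524 matches #359: #524 ∈ pinned.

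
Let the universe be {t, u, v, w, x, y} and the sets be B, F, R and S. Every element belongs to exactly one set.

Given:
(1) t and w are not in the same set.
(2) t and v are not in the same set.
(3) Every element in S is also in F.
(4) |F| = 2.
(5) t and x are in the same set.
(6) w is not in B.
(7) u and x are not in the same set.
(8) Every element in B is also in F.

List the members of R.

R = {u, v, w, y}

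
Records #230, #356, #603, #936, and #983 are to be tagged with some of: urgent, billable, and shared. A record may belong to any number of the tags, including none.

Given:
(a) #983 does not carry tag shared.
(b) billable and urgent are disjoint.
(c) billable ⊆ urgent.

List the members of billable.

billable = {}

From (a): #983 ∉ shared.
Suppose #230 ∈ billable: no assignment then satisfies all the clues, so #230 ∉ billable.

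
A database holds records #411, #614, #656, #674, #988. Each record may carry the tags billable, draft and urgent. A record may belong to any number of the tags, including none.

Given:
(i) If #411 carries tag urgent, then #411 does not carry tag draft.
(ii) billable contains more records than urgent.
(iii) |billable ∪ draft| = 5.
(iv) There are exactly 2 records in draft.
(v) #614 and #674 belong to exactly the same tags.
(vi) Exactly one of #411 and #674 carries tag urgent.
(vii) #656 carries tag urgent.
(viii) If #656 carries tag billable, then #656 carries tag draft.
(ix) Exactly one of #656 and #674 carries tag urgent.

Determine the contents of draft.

draft = {#656, #988}

From (vii): #656 ∈ urgent.
(ix) (exactly one): #674 ∉ urgent.
(v): #614 matches #674: #614 ∉ urgent.
(vi) (exactly one): #411 ∈ urgent.
(i): #411 ∉ draft.
Suppose #614 ∈ draft: no assignment then satisfies all the clues, so #614 ∉ draft.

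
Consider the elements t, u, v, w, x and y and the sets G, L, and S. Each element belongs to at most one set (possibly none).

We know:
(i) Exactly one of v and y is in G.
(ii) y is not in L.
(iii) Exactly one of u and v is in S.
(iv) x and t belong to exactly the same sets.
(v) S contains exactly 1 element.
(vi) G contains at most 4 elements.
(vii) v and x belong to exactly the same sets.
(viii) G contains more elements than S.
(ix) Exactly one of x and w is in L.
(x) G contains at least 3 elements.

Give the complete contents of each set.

G = {t, v, x}; L = {w}; S = {u}

From (ii): y ∉ L.
Suppose t ∉ G: no assignment then satisfies all the clues, so t ∈ G.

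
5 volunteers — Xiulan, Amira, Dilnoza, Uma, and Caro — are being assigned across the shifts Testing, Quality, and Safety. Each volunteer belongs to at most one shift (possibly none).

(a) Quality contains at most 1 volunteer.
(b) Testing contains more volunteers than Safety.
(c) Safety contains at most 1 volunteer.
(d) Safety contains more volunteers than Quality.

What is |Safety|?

1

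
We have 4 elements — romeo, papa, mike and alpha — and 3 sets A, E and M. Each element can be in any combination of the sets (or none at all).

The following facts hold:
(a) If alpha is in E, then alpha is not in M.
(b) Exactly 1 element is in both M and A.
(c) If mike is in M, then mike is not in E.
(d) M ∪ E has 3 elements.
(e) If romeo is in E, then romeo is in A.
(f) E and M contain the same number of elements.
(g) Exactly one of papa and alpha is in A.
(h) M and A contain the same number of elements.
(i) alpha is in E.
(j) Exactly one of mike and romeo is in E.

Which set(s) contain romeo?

romeo: A, E, M

From (i): alpha ∈ E.
(a): alpha ∉ M.
Suppose romeo ∉ A: no assignment then satisfies all the clues, so romeo ∈ A.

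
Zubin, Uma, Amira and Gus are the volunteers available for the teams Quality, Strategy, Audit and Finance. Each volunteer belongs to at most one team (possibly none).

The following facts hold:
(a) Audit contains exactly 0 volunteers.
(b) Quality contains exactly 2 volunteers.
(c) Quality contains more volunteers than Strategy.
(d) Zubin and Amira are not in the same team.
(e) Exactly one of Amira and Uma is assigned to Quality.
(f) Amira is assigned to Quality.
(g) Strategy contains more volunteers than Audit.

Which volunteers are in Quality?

From (f): Amira ∈ Quality.
(a): Audit already has 0, so the rest are out.
(d): Zubin ∉ Quality.
(e) (exactly one): Uma ∉ Quality.
(b): only 2 candidates remain for Quality, so all are in.

Quality = {Amira, Gus}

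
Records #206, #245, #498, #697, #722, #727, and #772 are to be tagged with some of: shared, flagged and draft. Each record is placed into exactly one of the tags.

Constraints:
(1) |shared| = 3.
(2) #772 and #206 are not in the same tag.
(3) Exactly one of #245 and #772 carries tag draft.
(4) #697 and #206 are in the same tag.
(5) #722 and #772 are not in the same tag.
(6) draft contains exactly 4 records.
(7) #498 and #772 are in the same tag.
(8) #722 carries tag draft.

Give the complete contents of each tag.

shared = {#498, #727, #772}; flagged = {}; draft = {#206, #245, #697, #722}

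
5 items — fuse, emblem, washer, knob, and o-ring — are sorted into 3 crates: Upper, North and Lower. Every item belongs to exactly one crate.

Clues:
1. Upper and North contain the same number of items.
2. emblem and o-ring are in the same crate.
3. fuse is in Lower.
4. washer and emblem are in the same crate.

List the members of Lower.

Lower = {emblem, fuse, knob, o-ring, washer}

From (3): fuse ∈ Lower.
Suppose emblem ∉ Lower: no assignment then satisfies all the clues, so emblem ∈ Lower.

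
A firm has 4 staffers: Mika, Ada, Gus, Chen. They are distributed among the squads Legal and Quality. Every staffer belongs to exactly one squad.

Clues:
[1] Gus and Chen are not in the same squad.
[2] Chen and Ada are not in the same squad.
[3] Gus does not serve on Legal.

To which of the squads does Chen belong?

From (3): Gus ∉ Legal.
Only one squad left: Gus ∈ Quality.
(1): Chen ∉ Quality.
Only one squad left: Chen ∈ Legal.
(2): Ada ∉ Legal.
Only one squad left: Ada ∈ Quality.

Chen: Legal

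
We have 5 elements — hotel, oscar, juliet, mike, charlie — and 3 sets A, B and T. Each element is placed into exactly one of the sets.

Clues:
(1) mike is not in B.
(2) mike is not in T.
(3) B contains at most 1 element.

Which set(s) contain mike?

mike: A

From (1): mike ∉ B.
From (2): mike ∉ T.
Only one set left: mike ∈ A.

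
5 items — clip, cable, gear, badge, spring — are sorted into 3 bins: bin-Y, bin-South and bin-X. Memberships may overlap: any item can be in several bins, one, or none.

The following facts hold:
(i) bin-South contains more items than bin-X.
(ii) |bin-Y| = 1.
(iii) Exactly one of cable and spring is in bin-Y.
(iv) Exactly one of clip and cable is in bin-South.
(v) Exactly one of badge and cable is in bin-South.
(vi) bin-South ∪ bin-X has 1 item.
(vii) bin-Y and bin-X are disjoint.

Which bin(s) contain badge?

badge: none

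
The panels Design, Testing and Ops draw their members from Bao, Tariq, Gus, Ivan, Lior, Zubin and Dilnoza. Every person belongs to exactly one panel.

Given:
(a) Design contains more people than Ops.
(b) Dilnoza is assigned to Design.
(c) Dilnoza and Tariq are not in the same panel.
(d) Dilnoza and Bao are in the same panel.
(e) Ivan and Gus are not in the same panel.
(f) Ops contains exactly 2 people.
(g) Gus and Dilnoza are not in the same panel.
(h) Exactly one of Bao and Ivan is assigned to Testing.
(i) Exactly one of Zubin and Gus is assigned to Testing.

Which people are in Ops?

Ops = {Gus, Tariq}

From (b): Dilnoza ∈ Design.
(c): Tariq ∉ Design.
(d): Bao matches Dilnoza: Bao ∈ Design.
(g): Gus ∉ Design.
(h) (exactly one): Ivan ∈ Testing.
(e): Gus ∉ Testing.
(i) (exactly one): Zubin ∈ Testing.
Only one panel left: Gus ∈ Ops.
Suppose Tariq ∉ Ops: no assignment then satisfies all the clues, so Tariq ∈ Ops.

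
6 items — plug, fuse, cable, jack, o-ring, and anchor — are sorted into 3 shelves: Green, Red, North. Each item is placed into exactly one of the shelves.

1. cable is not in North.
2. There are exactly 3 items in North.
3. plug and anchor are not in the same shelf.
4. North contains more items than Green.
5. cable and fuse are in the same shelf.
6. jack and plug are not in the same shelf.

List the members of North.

North = {anchor, jack, o-ring}

From (1): cable ∉ North.
(5): fuse matches cable: fuse ∉ North.
Suppose plug ∈ North: no assignment then satisfies all the clues, so plug ∉ North.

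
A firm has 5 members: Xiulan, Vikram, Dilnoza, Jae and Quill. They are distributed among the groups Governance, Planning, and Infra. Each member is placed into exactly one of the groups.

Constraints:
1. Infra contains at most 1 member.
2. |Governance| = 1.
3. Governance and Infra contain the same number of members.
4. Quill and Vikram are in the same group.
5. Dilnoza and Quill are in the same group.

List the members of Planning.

Planning = {Dilnoza, Quill, Vikram}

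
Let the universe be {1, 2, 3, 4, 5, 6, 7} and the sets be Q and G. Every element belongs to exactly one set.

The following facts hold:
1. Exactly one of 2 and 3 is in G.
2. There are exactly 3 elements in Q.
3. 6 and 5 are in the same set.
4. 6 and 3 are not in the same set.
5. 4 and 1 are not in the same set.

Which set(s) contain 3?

3: Q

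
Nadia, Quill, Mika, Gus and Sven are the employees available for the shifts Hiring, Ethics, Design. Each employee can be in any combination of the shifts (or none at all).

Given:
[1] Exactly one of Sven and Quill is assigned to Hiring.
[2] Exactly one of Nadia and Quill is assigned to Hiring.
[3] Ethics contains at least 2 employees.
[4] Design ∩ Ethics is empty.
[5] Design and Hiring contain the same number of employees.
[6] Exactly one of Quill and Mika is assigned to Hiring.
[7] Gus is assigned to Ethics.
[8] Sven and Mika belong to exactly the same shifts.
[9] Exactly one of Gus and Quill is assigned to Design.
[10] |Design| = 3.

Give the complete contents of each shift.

Hiring = {Mika, Nadia, Sven}; Ethics = {Gus, Nadia}; Design = {Mika, Quill, Sven}

From (7): Gus ∈ Ethics.
(4) (disjoint): Gus ∉ Design.
(9) (exactly one): Quill ∈ Design.
(4) (disjoint): Quill ∉ Ethics.
Suppose Nadia ∉ Hiring: no assignment then satisfies all the clues, so Nadia ∈ Hiring.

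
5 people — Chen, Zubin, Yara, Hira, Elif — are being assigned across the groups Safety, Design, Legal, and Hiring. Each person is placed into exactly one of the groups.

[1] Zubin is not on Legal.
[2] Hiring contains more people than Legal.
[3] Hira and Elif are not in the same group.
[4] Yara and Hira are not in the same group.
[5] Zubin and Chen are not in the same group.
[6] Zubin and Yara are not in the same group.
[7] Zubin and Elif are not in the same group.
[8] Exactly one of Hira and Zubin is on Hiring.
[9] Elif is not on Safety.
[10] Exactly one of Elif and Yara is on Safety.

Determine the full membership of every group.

Safety = {Yara}; Design = {Zubin}; Legal = {Elif}; Hiring = {Chen, Hira}

From (1): Zubin ∉ Legal.
From (9): Elif ∉ Safety.
(10) (exactly one): Yara ∈ Safety.
(4): Hira ∉ Safety.
(6): Zubin ∉ Safety.
Suppose Chen ∈ Safety: no assignment then satisfies all the clues, so Chen ∉ Safety.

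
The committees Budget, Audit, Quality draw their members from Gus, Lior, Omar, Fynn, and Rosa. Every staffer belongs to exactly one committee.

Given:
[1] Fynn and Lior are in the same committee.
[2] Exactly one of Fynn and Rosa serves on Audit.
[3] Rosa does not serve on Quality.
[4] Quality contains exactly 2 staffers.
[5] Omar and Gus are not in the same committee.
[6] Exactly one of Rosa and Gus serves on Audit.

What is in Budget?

From (3): Rosa ∉ Quality.
Suppose Gus ∉ Budget: no assignment then satisfies all the clues, so Gus ∈ Budget.

Budget = {Gus}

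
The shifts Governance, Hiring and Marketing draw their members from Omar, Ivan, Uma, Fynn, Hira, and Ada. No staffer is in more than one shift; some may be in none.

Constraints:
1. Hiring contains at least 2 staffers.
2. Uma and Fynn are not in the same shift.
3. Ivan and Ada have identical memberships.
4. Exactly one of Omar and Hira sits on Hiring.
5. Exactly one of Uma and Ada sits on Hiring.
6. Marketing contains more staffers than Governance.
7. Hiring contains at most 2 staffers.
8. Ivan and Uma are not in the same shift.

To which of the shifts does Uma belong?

Uma: Hiring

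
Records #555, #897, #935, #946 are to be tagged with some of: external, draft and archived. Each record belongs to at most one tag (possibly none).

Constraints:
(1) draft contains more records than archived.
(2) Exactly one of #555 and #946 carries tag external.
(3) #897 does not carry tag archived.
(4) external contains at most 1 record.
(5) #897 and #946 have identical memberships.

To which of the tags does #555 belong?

#555: external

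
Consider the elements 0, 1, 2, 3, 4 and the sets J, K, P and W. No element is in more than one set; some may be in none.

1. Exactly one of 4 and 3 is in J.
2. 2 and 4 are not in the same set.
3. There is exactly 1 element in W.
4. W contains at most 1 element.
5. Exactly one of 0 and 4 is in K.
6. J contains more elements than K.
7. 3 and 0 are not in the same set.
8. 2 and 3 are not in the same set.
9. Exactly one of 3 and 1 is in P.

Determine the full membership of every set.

J = {1, 4}; K = {0}; P = {3}; W = {2}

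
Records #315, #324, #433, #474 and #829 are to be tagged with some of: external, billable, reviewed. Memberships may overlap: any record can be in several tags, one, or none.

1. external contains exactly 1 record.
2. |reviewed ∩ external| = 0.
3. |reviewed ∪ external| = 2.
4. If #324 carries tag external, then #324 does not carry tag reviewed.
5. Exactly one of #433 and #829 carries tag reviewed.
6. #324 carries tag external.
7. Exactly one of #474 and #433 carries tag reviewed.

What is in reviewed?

From (6): #324 ∈ external.
(1): external already has 1, so the rest are out.
(4): #324 ∉ reviewed.
Suppose #315 ∈ reviewed: no assignment then satisfies all the clues, so #315 ∉ reviewed.

reviewed = {#433}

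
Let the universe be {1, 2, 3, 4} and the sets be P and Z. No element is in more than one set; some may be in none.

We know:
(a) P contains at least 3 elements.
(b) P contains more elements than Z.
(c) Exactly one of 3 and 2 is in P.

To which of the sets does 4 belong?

4: P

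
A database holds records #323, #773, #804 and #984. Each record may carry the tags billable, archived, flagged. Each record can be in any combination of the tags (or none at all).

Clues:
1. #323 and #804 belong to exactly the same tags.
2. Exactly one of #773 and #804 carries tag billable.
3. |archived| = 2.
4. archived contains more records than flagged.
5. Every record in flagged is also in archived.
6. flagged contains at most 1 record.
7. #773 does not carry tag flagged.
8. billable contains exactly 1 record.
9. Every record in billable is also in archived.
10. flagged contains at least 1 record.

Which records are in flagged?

flagged = {#984}

From (7): #773 ∉ flagged.
Suppose #323 ∈ flagged: no assignment then satisfies all the clues, so #323 ∉ flagged.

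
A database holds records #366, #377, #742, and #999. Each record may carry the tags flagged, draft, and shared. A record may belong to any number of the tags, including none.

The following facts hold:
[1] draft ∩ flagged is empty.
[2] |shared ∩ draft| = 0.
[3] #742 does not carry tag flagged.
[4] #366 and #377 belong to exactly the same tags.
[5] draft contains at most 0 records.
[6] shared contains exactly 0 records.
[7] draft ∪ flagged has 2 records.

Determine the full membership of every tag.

flagged = {#366, #377}; draft = {}; shared = {}

From (3): #742 ∉ flagged.
(5): draft already has 0, so the rest are out.
(6): shared already has 0, so the rest are out.
Suppose #366 ∉ flagged: no assignment then satisfies all the clues, so #366 ∈ flagged.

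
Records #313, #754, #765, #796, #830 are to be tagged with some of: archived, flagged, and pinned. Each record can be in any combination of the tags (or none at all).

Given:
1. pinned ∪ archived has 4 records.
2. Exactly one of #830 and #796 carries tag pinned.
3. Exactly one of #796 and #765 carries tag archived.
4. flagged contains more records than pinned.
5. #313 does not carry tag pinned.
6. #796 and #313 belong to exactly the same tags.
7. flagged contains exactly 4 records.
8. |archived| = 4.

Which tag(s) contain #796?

#796: archived, flagged

From (5): #313 ∉ pinned.
(6): #796 matches #313: #796 ∉ pinned.
(2) (exactly one): #830 ∈ pinned.
Suppose #796 ∉ archived: no assignment then satisfies all the clues, so #796 ∈ archived.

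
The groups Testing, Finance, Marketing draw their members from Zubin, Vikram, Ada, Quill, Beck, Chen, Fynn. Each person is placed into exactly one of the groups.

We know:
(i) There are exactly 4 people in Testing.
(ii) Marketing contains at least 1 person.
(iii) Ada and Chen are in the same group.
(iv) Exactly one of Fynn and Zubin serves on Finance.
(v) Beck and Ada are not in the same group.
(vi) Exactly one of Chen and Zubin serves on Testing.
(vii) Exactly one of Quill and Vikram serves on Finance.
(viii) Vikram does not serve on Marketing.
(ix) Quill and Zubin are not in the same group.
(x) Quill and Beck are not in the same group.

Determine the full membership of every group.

Testing = {Ada, Chen, Fynn, Quill}; Finance = {Vikram, Zubin}; Marketing = {Beck}

From (viii): Vikram ∉ Marketing.
Suppose Zubin ∈ Testing: no assignment then satisfies all the clues, so Zubin ∉ Testing.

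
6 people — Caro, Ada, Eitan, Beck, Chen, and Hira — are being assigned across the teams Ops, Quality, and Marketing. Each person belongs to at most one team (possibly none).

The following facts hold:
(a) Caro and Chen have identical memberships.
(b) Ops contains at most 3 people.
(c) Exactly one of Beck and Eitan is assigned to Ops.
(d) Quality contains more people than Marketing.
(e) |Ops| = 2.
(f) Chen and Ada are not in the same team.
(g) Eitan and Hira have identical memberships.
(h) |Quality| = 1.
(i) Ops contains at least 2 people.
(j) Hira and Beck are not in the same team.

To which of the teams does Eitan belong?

Eitan: Ops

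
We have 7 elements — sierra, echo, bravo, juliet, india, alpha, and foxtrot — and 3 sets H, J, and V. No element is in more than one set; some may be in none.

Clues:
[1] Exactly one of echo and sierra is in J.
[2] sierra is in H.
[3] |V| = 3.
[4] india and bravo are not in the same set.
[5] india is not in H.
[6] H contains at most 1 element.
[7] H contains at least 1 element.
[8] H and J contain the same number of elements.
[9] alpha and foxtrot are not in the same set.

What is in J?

J = {echo}

From (2): sierra ∈ H.
From (5): india ∉ H.
(1) (exactly one): echo ∈ J.
(6): H already has 1, so the rest are out.
Suppose bravo ∈ J: no assignment then satisfies all the clues, so bravo ∉ J.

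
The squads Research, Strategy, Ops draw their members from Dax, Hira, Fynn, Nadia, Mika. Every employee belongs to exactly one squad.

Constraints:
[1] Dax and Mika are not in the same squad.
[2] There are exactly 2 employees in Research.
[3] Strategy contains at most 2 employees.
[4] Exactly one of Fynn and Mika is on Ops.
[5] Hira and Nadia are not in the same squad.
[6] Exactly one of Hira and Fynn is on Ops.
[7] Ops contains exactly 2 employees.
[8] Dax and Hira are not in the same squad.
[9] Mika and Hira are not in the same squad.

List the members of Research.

Research = {Mika, Nadia}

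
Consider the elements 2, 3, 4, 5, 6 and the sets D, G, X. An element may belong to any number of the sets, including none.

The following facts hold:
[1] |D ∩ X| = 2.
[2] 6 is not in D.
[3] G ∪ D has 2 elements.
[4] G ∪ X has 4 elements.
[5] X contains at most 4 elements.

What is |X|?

4

From (2): 6 ∉ D.
Suppose 6 ∈ G: no assignment then satisfies all the clues, so 6 ∉ G.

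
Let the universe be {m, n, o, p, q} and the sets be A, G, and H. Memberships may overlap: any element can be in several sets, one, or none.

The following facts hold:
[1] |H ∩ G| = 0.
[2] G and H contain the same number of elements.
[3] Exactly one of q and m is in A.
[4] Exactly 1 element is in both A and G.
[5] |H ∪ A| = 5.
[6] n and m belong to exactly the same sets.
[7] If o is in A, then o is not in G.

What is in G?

G = {p}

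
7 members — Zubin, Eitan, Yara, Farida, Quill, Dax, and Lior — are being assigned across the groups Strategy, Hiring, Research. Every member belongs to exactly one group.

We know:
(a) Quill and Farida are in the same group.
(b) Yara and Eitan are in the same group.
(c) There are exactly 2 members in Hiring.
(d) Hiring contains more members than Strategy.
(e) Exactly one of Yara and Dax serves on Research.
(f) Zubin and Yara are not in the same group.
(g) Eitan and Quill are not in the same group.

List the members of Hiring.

Hiring = {Eitan, Yara}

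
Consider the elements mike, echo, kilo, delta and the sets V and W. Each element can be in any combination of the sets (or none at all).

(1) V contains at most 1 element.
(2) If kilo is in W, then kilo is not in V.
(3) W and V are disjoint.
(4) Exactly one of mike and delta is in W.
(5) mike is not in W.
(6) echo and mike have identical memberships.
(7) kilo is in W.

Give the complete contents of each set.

V = {}; W = {delta, kilo}

From (5): mike ∉ W.
From (7): kilo ∈ W.
(2): kilo ∉ V.
(4) (exactly one): delta ∈ W.
(6): echo matches mike: echo ∉ W.
(3) (disjoint): delta ∉ V.
Suppose mike ∈ V: no assignment then satisfies all the clues, so mike ∉ V.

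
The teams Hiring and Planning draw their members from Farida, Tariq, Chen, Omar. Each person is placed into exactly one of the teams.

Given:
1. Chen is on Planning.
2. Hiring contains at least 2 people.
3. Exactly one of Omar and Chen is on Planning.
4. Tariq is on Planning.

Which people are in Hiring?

Hiring = {Farida, Omar}

From (1): Chen ∈ Planning.
From (4): Tariq ∈ Planning.
(2): only 2 candidates remain for Hiring, so all are in.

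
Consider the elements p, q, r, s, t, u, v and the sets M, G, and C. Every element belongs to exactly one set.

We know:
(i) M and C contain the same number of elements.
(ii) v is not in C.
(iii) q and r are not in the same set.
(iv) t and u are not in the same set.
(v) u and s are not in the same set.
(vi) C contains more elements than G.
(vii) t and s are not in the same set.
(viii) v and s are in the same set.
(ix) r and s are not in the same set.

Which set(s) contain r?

r: C

From (ii): v ∉ C.
(viii): s matches v: s ∉ C.
Suppose r ∈ M: no assignment then satisfies all the clues, so r ∉ M.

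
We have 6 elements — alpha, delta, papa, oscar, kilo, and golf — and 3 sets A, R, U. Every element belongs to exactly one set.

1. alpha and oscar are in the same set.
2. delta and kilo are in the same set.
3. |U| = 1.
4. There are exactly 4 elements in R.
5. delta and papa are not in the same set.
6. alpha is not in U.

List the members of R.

R = {alpha, delta, kilo, oscar}

From (6): alpha ∉ U.
(1): oscar matches alpha: oscar ∉ U.
Suppose alpha ∉ R: no assignment then satisfies all the clues, so alpha ∈ R.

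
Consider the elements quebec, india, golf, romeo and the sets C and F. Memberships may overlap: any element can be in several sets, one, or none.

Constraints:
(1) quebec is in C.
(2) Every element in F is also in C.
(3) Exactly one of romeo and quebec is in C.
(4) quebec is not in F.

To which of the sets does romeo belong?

From (1): quebec ∈ C.
From (4): quebec ∉ F.
(3) (exactly one): romeo ∉ C.
(2) contrapositive: romeo ∉ F.

romeo: none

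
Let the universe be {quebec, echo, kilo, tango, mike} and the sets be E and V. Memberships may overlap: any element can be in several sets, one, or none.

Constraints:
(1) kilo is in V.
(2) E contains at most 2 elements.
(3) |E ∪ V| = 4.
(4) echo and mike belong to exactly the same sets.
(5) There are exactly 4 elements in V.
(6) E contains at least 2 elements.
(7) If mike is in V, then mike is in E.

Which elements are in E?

E = {echo, mike}

From (1): kilo ∈ V.
Suppose quebec ∈ E: no assignment then satisfies all the clues, so quebec ∉ E.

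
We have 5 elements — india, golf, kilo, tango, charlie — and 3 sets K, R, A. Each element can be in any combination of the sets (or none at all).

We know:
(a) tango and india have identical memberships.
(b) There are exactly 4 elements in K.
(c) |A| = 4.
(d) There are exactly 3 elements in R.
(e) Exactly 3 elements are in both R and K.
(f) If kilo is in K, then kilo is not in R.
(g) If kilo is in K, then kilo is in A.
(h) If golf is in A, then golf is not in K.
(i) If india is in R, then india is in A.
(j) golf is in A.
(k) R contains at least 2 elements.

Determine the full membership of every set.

K = {charlie, india, kilo, tango}; R = {charlie, india, tango}; A = {golf, india, kilo, tango}

From (j): golf ∈ A.
(h): golf ∉ K.
(b): only 4 candidates remain for K, so all are in.
(f): kilo ∉ R.
(g): kilo ∈ A.
Suppose india ∉ R: no assignment then satisfies all the clues, so india ∈ R.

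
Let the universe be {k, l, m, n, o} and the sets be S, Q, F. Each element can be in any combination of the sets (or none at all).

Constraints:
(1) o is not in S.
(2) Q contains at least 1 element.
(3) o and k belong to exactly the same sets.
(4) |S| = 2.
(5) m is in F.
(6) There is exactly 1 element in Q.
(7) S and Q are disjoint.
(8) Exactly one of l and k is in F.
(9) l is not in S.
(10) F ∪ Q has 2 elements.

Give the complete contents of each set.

S = {m, n}; Q = {l}; F = {l, m}

From (1): o ∉ S.
From (5): m ∈ F.
From (9): l ∉ S.
(3): k matches o: k ∉ S.
(4): only 2 candidates remain for S, so all are in.
(7) (disjoint): m ∉ Q.
(7) (disjoint): n ∉ Q.
Suppose k ∈ Q: no assignment then satisfies all the clues, so k ∉ Q.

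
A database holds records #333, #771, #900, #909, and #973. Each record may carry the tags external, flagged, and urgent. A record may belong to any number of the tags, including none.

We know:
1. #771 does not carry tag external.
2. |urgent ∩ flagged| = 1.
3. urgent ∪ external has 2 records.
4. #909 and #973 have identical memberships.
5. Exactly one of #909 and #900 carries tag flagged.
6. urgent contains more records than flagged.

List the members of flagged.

flagged = {#900}

From (1): #771 ∉ external.
Suppose #333 ∈ flagged: no assignment then satisfies all the clues, so #333 ∉ flagged.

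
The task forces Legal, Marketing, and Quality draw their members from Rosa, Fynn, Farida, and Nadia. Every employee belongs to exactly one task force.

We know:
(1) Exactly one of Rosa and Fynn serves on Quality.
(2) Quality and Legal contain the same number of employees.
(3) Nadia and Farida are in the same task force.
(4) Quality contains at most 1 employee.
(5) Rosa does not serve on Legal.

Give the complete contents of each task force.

Legal = {Fynn}; Marketing = {Farida, Nadia}; Quality = {Rosa}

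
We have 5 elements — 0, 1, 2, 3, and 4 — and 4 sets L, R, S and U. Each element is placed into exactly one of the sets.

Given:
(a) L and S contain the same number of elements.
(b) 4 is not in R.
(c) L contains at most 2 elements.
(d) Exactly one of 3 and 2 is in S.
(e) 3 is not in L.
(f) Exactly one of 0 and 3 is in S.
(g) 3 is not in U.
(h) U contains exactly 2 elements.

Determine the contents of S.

From (b): 4 ∉ R.
From (e): 3 ∉ L.
From (g): 3 ∉ U.
Suppose 0 ∈ S: no assignment then satisfies all the clues, so 0 ∉ S.

S = {3}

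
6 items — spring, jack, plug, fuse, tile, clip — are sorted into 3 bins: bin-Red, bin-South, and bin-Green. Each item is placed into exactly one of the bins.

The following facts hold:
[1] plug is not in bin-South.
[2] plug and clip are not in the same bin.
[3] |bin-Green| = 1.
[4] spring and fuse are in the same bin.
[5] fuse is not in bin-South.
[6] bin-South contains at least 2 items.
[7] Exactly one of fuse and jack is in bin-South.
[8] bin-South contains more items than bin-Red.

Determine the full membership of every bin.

bin-Red = {fuse, spring}; bin-South = {clip, jack, tile}; bin-Green = {plug}

From (1): plug ∉ bin-South.
From (5): fuse ∉ bin-South.
(4): spring matches fuse: spring ∉ bin-South.
(7) (exactly one): jack ∈ bin-South.
Suppose spring ∉ bin-Red: no assignment then satisfies all the clues, so spring ∈ bin-Red.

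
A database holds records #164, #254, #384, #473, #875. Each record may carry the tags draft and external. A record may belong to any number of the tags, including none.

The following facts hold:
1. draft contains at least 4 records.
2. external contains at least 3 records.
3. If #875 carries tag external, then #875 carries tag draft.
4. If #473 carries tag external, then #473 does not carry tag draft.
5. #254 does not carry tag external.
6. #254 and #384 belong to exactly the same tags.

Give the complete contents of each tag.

From (5): #254 ∉ external.
(6): #384 matches #254: #384 ∉ external.
(2): only 3 candidates remain for external, so all are in.
(3): #875 ∈ draft.
(4): #473 ∉ draft.
(1): only 4 candidates remain for draft, so all are in.

draft = {#164, #254, #384, #875}; external = {#164, #473, #875}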